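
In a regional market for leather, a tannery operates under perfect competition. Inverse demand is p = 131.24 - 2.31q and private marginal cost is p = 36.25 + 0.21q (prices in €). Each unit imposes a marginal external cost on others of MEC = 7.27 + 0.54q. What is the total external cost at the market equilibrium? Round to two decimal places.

Market equilibrium (private): 36.25 + 0.21q = 131.24 - 2.31q → q_m = 37.6944.
Total external cost = ∫₀^{q_m} (7.27 + 0.54q) dq = 7.27×37.6944 + ½×0.54×37.6944² = 657.6726.

€657.67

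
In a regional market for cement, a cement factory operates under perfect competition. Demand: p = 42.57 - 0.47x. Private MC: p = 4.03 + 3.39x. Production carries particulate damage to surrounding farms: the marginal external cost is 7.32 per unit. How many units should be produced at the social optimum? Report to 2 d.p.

Social marginal cost = private MC + MEC = 11.35 + 3.39x.
Set SMC = demand: 11.35 + 3.39x = 42.57 - 0.47x → x* = 8.0881.

x* = 8.09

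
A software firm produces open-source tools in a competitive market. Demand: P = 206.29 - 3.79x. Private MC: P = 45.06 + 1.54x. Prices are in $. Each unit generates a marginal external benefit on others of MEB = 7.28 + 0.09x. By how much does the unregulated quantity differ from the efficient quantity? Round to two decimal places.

Market equilibrium (private): 45.06 + 1.54x = 206.29 - 3.79x → x_m = 30.2495.
Social marginal cost = private MC − MEB = 37.78 + 1.45x.
Set SMC = demand: 37.78 + 1.45x = 206.29 - 3.79x → x* = 32.1584.
Gap = |30.2495 − 32.1584| = 1.9089.

1.91 units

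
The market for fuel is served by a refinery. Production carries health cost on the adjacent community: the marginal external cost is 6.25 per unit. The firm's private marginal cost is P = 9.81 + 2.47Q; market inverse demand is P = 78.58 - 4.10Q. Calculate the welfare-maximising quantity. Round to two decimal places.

Social marginal cost = private MC + MEC = 16.06 + 2.47Q.
Set SMC = demand: 16.06 + 2.47Q = 78.58 - 4.10Q → Q* = 9.5160.

Q* = 9.52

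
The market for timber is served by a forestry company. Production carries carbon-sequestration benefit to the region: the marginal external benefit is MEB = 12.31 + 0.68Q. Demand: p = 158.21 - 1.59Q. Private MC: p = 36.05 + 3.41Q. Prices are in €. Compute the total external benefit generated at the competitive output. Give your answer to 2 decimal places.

Market equilibrium (private): 36.05 + 3.41Q = 158.21 - 1.59Q → Q_m = 24.4320.
Total external benefit = ∫₀^{Q_m} (12.31 + 0.68Q) dQ = 12.31×24.4320 + ½×0.68×24.4320² = 503.7116.

€503.71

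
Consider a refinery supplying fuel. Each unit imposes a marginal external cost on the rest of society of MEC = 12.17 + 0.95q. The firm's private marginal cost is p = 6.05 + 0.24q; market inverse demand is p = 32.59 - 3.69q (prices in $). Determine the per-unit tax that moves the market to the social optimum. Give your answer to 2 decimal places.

tax = $14.97 per unit

Social marginal cost = private MC + MEC = 18.22 + 1.19q.
Set SMC = demand: 18.22 + 1.19q = 32.59 - 3.69q → q* = 2.9447.
The Pigouvian tax equals MEC at q*: 12.17 + 0.95×2.9447 = 14.9675.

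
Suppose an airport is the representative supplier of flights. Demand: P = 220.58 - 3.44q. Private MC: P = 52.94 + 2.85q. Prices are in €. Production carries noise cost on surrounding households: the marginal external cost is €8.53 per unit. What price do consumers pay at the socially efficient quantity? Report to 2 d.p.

P = €133.56

Social marginal cost = private MC + MEC = 61.47 + 2.85q.
Set SMC = demand: 61.47 + 2.85q = 220.58 - 3.44q → q* = 25.2957.
Consumer price on the demand curve at q*: 220.58 − 3.44×25.2957 = 133.5628.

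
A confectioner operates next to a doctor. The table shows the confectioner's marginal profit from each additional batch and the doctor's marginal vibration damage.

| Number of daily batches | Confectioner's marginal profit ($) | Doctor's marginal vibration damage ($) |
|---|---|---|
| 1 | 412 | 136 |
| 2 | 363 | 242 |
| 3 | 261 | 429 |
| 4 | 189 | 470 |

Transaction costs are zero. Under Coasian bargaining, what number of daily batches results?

Bargaining reaches the level where marginal profit last exceeds marginal vibration damage.
That holds through level 2 (363 ≥ 242) but not at 3 (261 < 429).

2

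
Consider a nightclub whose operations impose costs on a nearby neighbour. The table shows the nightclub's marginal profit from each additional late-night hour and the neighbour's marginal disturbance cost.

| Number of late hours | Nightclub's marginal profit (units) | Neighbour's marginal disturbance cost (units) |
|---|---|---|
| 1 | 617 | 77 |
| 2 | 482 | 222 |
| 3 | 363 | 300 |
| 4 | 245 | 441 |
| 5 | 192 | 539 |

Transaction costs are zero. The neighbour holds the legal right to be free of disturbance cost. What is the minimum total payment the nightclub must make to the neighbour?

Efficient level: marginal profit ≥ marginal disturbance cost through level 3, so k* = 3.
With the neighbour holding the right, the nightclub must at least compensate total damage at k*: 77 + 222 + 300 = 599.

599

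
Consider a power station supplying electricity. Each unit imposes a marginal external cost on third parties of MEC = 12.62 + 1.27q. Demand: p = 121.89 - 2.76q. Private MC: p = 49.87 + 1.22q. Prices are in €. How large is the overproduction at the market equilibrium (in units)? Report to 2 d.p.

Market equilibrium (private): 49.87 + 1.22q = 121.89 - 2.76q → q_m = 18.0955.
Social marginal cost = private MC + MEC = 62.49 + 2.49q.
Set SMC = demand: 62.49 + 2.49q = 121.89 - 2.76q → q* = 11.3143.
Gap = |18.0955 − 11.3143| = 6.7812.

6.78 units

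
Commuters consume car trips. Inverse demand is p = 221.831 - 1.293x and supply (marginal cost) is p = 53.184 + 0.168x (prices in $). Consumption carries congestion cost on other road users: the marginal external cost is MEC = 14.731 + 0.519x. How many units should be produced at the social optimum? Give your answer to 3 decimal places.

x* = 77.735

Social marginal benefit = demand − MEC = 207.100 - 1.812x.
Set SMB = MC: 207.100 - 1.812x = 53.184 + 0.168x → x* = 77.7354.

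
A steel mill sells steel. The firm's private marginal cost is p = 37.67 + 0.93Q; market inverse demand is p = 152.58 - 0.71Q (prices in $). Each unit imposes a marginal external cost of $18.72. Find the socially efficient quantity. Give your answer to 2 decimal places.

Social marginal cost = private MC + MEC = 56.39 + 0.93Q.
Set SMC = demand: 56.39 + 0.93Q = 152.58 - 0.71Q → Q* = 58.6524.

Q* = 58.65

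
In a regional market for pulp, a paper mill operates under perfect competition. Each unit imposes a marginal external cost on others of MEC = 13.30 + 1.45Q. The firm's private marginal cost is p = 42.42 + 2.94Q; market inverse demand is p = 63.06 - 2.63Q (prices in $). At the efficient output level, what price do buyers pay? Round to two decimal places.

Social marginal cost = private MC + MEC = 55.72 + 4.39Q.
Set SMC = demand: 55.72 + 4.39Q = 63.06 - 2.63Q → Q* = 1.0456.
Consumer price on the demand curve at Q*: 63.06 − 2.63×1.0456 = 60.3101.

P = $60.31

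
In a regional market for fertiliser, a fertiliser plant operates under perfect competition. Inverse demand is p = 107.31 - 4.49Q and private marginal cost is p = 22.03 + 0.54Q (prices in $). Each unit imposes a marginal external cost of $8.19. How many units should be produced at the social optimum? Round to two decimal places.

Q* = 15.33

Social marginal cost = private MC + MEC = 30.22 + 0.54Q.
Set SMC = demand: 30.22 + 0.54Q = 107.31 - 4.49Q → Q* = 15.3260.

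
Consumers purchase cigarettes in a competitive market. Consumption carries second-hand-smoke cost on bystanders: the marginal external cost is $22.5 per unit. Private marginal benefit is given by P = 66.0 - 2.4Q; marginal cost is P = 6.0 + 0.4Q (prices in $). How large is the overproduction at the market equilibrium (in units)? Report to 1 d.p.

8.0 units

Market equilibrium (private): 6.0 + 0.4Q = 66.0 - 2.4Q → Q_m = 21.4286.
Social marginal benefit = demand − MEC = 43.5 - 2.4Q.
Set SMB = MC: 43.5 - 2.4Q = 6.0 + 0.4Q → Q* = 13.3929.
Gap = |21.4286 − 13.3929| = 8.0357.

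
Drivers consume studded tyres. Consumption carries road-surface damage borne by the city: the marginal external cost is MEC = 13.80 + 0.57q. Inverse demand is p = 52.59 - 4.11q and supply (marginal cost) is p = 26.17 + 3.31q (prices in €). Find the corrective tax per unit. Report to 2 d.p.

tax = €14.70 per unit

Social marginal benefit = demand − MEC = 38.79 - 4.68q.
Set SMB = MC: 38.79 - 4.68q = 26.17 + 3.31q → q* = 1.5795.
The Pigouvian tax equals MEC at q*: 13.80 + 0.57×1.5795 = 14.7003.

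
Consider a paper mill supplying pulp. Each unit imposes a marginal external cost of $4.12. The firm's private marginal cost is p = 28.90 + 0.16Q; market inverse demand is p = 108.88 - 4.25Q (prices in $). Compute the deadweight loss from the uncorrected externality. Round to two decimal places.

Market equilibrium (private): 28.90 + 0.16Q = 108.88 - 4.25Q → Q_m = 18.1361.
Social marginal cost = private MC + MEC = 33.02 + 0.16Q.
Set SMC = demand: 33.02 + 0.16Q = 108.88 - 4.25Q → Q* = 17.2018.
Height of the DWL triangle at Q_m is SMC(Q_m) − demand(Q_m) = MEC(Q_m) = 4.1200.
DWL = ½ × 0.9343 × 4.1200 = 1.9247.

DWL = $1.92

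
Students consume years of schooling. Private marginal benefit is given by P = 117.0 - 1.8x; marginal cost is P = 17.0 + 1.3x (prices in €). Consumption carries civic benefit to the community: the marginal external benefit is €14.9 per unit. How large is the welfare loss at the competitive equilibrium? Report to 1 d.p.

DWL = €35.8

Market equilibrium (private): 17.0 + 1.3x = 117.0 - 1.8x → x_m = 32.2581.
Social marginal benefit = demand + MEB = 131.9 - 1.8x.
Set SMB = MC: 131.9 - 1.8x = 17.0 + 1.3x → x* = 37.0645.
Between x* and x_m the wedge SMB − MC runs linearly from 0 to MEB(x_m), so the loss is a triangle.
DWL = ½ × 4.8064 × 14.9000 = 35.8077.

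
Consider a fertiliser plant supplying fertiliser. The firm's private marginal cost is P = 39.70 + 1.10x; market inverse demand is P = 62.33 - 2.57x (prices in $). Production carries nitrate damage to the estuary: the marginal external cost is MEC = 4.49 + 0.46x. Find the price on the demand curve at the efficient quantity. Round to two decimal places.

Social marginal cost = private MC + MEC = 44.19 + 1.56x.
Set SMC = demand: 44.19 + 1.56x = 62.33 - 2.57x → x* = 4.3923.
Consumer price on the demand curve at x*: 62.33 − 2.57×4.3923 = 51.0418.

P = $51.04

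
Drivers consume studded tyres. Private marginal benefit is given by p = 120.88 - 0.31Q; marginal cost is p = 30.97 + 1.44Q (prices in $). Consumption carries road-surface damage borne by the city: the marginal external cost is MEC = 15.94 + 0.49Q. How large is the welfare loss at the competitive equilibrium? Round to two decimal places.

Market equilibrium (private): 30.97 + 1.44Q = 120.88 - 0.31Q → Q_m = 51.3771.
Social marginal benefit = demand − MEC = 104.94 - 0.80Q.
Set SMB = MC: 104.94 - 0.80Q = 30.97 + 1.44Q → Q* = 33.0223.
The welfare-loss triangle has base |Q_m − Q*| and height MEC(Q_m) (the vertical gap between SMB and MC is zero at Q* and MEC at Q_m).
DWL = ½ × 18.3548 × 41.1148 = 377.3270.

DWL = $377.33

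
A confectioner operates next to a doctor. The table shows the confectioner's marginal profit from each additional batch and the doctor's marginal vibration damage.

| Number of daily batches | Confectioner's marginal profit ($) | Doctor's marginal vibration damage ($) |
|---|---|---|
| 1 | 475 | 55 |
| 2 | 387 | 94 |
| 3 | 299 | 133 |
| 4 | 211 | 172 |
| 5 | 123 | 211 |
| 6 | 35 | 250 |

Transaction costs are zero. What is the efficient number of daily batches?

Bargaining reaches the level where marginal profit last exceeds marginal vibration damage.
That holds through level 4 (211 ≥ 172) but not at 5 (123 < 211).

4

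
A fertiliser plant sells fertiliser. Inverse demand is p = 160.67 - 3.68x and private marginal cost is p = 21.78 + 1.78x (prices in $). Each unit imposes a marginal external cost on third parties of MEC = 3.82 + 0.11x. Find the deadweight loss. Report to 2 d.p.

DWL = $3.93

Market equilibrium (private): 21.78 + 1.78x = 160.67 - 3.68x → x_m = 25.4377.
Social marginal cost = private MC + MEC = 25.60 + 1.89x.
Set SMC = demand: 25.60 + 1.89x = 160.67 - 3.68x → x* = 24.2496.
Between x* and x_m the wedge SMC − demand runs linearly from 0 to MEC(x_m), so the loss is a triangle.
DWL = ½ × 1.1881 × 6.6182 = 3.9315.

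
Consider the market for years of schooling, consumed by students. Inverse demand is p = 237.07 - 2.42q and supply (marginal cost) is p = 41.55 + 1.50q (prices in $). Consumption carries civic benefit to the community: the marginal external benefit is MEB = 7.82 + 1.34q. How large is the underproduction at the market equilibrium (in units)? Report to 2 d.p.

Market equilibrium (private): 41.55 + 1.50q = 237.07 - 2.42q → q_m = 49.8776.
Social marginal benefit = demand + MEB = 244.89 - 1.08q.
Set SMB = MC: 244.89 - 1.08q = 41.55 + 1.50q → q* = 78.8140.
Gap = |49.8776 − 78.8140| = 28.9364.

28.94 units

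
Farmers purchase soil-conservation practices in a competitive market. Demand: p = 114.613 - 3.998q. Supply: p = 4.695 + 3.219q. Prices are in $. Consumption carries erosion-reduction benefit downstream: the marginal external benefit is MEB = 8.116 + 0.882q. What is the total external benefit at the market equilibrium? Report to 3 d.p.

Market equilibrium (private): 4.695 + 3.219q = 114.613 - 3.998q → q_m = 15.2304.
Total external benefit = ∫₀^{q_m} (8.116 + 0.882q) dq = 8.116×15.2304 + ½×0.882×15.2304² = 225.9065.

$225.907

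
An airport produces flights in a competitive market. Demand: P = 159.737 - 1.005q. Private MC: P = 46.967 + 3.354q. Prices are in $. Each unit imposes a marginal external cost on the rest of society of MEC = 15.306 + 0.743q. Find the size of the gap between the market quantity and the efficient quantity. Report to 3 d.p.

Market equilibrium (private): 46.967 + 3.354q = 159.737 - 1.005q → q_m = 25.8706.
Social marginal cost = private MC + MEC = 62.273 + 4.097q.
Set SMC = demand: 62.273 + 4.097q = 159.737 - 1.005q → q* = 19.1031.
Gap = |25.8706 − 19.1031| = 6.7675.

6.768 units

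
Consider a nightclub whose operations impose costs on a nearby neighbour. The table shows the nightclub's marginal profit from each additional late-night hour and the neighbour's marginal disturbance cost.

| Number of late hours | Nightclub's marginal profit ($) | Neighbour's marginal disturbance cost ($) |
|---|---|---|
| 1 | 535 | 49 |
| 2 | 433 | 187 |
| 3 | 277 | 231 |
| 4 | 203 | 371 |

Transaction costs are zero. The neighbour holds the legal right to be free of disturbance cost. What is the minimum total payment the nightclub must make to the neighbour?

$467

Efficient level: marginal profit ≥ marginal disturbance cost through level 3, so k* = 3.
With the neighbour holding the right, the nightclub must at least compensate total damage at k*: 49 + 187 + 231 = 467.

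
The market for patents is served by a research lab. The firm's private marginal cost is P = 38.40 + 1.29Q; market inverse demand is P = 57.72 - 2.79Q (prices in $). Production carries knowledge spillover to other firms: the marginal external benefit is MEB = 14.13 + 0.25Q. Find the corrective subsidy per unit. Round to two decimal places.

Social marginal cost = private MC − MEB = 24.27 + 1.04Q.
Set SMC = demand: 24.27 + 1.04Q = 57.72 - 2.79Q → Q* = 8.7337.
The Pigouvian subsidy equals MEB at Q*: 14.13 + 0.25×8.7337 = 16.3134.

subsidy = $16.31 per unit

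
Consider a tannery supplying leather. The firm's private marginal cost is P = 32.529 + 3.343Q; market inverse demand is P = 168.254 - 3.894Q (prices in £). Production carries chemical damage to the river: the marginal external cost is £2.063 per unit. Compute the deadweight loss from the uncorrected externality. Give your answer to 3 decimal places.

DWL = £0.294

Market equilibrium (private): 32.529 + 3.343Q = 168.254 - 3.894Q → Q_m = 18.7543.
Social marginal cost = private MC + MEC = 34.592 + 3.343Q.
Set SMC = demand: 34.592 + 3.343Q = 168.254 - 3.894Q → Q* = 18.4693.
The loss is the area between SMC and demand from Q* to Q_m; with linear curves that's a triangle of height MEC(Q_m).
DWL = ½ × 0.2850 × 2.0630 = 0.2940.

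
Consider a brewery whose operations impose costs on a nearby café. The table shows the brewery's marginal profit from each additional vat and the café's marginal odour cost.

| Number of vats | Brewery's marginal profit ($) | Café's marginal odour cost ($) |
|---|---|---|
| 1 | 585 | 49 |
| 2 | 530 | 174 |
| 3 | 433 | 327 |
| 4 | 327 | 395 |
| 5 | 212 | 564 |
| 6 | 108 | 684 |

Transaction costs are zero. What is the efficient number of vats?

3

Bargaining reaches the level where marginal profit last exceeds marginal odour cost.
That holds through level 3 (433 ≥ 327) but not at 4 (327 < 395).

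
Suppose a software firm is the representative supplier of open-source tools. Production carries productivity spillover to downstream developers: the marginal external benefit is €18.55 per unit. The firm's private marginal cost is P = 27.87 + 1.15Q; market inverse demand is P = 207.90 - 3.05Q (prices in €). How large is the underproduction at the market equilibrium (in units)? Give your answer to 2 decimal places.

4.42 units

Market equilibrium (private): 27.87 + 1.15Q = 207.90 - 3.05Q → Q_m = 42.8643.
Social marginal cost = private MC − MEB = 9.32 + 1.15Q.
Set SMC = demand: 9.32 + 1.15Q = 207.90 - 3.05Q → Q* = 47.2810.
Gap = |42.8643 − 47.2810| = 4.4167.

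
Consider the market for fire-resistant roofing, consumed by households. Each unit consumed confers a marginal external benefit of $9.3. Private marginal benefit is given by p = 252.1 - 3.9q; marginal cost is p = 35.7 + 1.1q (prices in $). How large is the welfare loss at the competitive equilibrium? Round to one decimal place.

Market equilibrium (private): 35.7 + 1.1q = 252.1 - 3.9q → q_m = 43.2800.
Social marginal benefit = demand + MEB = 261.4 - 3.9q.
Set SMB = MC: 261.4 - 3.9q = 35.7 + 1.1q → q* = 45.1400.
Between q* and q_m the wedge SMB − MC runs linearly from 0 to MEB(q_m), so the loss is a triangle.
DWL = ½ × 1.8600 × 9.3000 = 8.6490.

DWL = $8.6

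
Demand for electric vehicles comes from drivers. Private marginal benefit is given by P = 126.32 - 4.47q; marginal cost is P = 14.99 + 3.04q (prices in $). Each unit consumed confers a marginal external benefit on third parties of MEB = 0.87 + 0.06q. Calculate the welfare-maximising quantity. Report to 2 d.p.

Social marginal benefit = demand + MEB = 127.19 - 4.41q.
Set SMB = MC: 127.19 - 4.41q = 14.99 + 3.04q → q* = 15.0604.

q* = 15.06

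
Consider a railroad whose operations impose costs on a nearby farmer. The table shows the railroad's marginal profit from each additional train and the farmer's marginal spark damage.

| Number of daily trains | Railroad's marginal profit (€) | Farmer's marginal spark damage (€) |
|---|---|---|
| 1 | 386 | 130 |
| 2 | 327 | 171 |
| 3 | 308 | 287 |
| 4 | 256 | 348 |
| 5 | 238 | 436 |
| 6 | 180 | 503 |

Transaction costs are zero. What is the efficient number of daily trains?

Bargaining reaches the level where marginal profit last exceeds marginal spark damage.
That holds through level 3 (308 ≥ 287) but not at 4 (256 < 348).

3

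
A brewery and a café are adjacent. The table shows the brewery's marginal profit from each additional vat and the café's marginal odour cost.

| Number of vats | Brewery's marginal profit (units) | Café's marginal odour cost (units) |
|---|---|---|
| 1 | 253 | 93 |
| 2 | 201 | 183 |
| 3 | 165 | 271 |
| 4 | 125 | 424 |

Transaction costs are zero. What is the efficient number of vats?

2

Bargaining reaches the level where marginal profit last exceeds marginal odour cost.
That holds through level 2 (201 ≥ 183) but not at 3 (165 < 271).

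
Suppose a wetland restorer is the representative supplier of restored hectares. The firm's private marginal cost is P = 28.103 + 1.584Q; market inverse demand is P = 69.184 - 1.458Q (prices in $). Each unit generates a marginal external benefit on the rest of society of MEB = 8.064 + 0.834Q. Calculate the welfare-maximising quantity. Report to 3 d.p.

Social marginal cost = private MC − MEB = 20.039 + 0.750Q.
Set SMC = demand: 20.039 + 0.750Q = 69.184 - 1.458Q → Q* = 22.2577.

Q* = 22.258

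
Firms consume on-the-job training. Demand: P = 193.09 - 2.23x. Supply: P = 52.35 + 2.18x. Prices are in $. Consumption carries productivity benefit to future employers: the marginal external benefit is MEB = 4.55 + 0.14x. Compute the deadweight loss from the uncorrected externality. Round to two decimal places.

DWL = $9.52

Market equilibrium (private): 52.35 + 2.18x = 193.09 - 2.23x → x_m = 31.9138.
Social marginal benefit = demand + MEB = 197.64 - 2.09x.
Set SMB = MC: 197.64 - 2.09x = 52.35 + 2.18x → x* = 34.0258.
Height of the DWL triangle at x_m is SMB(x_m) − MC(x_m) = MEB(x_m) = 9.0179.
DWL = ½ × 2.1120 × 9.0179 = 9.5229.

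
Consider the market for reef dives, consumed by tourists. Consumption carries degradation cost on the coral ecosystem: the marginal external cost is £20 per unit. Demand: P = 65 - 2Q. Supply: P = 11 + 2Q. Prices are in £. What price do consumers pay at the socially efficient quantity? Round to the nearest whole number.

Social marginal benefit = demand − MEC = 45 - 2Q.
Set SMB = MC: 45 - 2Q = 11 + 2Q → Q* = 8.5000.
Consumer price on the demand curve at Q*: 65 − 2×8.5000 = 48.0000.

P = £48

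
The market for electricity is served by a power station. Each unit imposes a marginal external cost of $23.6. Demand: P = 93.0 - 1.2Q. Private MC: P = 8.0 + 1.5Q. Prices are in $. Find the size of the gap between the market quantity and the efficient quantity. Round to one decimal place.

Market equilibrium (private): 8.0 + 1.5Q = 93.0 - 1.2Q → Q_m = 31.4815.
Social marginal cost = private MC + MEC = 31.6 + 1.5Q.
Set SMC = demand: 31.6 + 1.5Q = 93.0 - 1.2Q → Q* = 22.7407.
Gap = |31.4815 − 22.7407| = 8.7408.

8.7 units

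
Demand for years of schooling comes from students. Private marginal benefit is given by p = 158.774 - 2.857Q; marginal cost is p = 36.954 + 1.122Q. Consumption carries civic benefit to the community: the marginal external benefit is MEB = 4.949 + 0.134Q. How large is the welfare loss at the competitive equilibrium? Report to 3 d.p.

DWL = 10.654

Market equilibrium (private): 36.954 + 1.122Q = 158.774 - 2.857Q → Q_m = 30.6157.
Social marginal benefit = demand + MEB = 163.723 - 2.723Q.
Set SMB = MC: 163.723 - 2.723Q = 36.954 + 1.122Q → Q* = 32.9698.
The loss is the area between SMB and MC from Q* to Q_m; with linear curves that's a triangle of height MEB(Q_m).
DWL = ½ × 2.3541 × 9.0515 = 10.6541.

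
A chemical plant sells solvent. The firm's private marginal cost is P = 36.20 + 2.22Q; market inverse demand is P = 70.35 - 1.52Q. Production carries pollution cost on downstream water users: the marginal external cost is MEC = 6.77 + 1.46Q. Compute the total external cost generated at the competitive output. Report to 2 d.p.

122.68

Market equilibrium (private): 36.20 + 2.22Q = 70.35 - 1.52Q → Q_m = 9.1310.
Total external cost = ∫₀^{Q_m} (6.77 + 1.46Q) dQ = 6.77×9.1310 + ½×1.46×9.1310² = 122.6807.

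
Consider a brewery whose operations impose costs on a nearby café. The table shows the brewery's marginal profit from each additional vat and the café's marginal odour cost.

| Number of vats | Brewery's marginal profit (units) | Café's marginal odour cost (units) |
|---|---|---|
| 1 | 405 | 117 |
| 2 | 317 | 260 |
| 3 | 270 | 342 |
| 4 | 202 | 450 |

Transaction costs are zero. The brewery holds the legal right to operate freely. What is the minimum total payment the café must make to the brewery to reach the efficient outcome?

Left alone the brewery would choose level 4 (marginal profit stays positive).
Efficient level: k* = 2 (marginal profit ≥ marginal odour cost through 2).
The café must at least cover the brewery's forgone profit from cutting 4→2: 270 + 202 = 472.

472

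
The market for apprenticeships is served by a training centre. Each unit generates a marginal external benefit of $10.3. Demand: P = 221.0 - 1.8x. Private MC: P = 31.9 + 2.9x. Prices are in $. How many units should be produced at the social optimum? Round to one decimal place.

x* = 42.4

Social marginal cost = private MC − MEB = 21.6 + 2.9x.
Set SMC = demand: 21.6 + 2.9x = 221.0 - 1.8x → x* = 42.4255.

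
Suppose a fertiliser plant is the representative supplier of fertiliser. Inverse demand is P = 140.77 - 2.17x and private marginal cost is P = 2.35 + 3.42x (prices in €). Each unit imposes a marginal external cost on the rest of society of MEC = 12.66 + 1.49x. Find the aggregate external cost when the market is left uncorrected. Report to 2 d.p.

€770.29

Market equilibrium (private): 2.35 + 3.42x = 140.77 - 2.17x → x_m = 24.7621.
Total external cost = ∫₀^{x_m} (12.66 + 1.49x) dx = 12.66×24.7621 + ½×1.49×24.7621² = 770.2936.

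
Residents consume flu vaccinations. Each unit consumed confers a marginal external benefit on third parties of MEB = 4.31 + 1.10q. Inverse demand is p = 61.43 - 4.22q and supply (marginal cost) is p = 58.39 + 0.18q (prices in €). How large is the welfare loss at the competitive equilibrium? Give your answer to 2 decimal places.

DWL = €3.89

Market equilibrium (private): 58.39 + 0.18q = 61.43 - 4.22q → q_m = 0.6909.
Social marginal benefit = demand + MEB = 65.74 - 3.12q.
Set SMB = MC: 65.74 - 3.12q = 58.39 + 0.18q → q* = 2.2273.
The loss is the area between SMB and MC from q* to q_m; with linear curves that's a triangle of height MEB(q_m).
DWL = ½ × 1.5364 × 5.0700 = 3.8948.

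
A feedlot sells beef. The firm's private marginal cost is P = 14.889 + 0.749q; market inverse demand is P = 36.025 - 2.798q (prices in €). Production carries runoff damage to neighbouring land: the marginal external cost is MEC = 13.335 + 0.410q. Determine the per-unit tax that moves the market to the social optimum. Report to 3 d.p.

Social marginal cost = private MC + MEC = 28.224 + 1.159q.
Set SMC = demand: 28.224 + 1.159q = 36.025 - 2.798q → q* = 1.9714.
The Pigouvian tax equals MEC at q*: 13.335 + 0.410×1.9714 = 14.1433.

tax = €14.143 per unit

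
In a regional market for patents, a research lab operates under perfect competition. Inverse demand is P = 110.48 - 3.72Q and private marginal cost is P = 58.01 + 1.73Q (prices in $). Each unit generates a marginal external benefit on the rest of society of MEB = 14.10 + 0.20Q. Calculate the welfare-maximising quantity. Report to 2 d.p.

Social marginal cost = private MC − MEB = 43.91 + 1.53Q.
Set SMC = demand: 43.91 + 1.53Q = 110.48 - 3.72Q → Q* = 12.6800.

Q* = 12.68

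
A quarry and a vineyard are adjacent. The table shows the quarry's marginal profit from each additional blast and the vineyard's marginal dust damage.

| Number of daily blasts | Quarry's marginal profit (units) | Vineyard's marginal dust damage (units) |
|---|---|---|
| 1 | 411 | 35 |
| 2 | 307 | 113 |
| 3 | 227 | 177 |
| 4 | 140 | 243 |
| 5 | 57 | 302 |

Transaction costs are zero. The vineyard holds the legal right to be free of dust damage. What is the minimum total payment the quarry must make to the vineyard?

Efficient level: marginal profit ≥ marginal dust damage through level 3, so k* = 3.
With the vineyard holding the right, the quarry must at least compensate total damage at k*: 35 + 113 + 177 = 325.

325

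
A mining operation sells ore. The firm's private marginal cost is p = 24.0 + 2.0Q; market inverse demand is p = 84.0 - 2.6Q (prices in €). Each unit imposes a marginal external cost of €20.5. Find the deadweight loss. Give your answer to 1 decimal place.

DWL = €45.7

Market equilibrium (private): 24.0 + 2.0Q = 84.0 - 2.6Q → Q_m = 13.0435.
Social marginal cost = private MC + MEC = 44.5 + 2.0Q.
Set SMC = demand: 44.5 + 2.0Q = 84.0 - 2.6Q → Q* = 8.5870.
The loss is the area between SMC and demand from Q* to Q_m; with linear curves that's a triangle of height MEC(Q_m).
DWL = ½ × 4.4565 × 20.5000 = 45.6791.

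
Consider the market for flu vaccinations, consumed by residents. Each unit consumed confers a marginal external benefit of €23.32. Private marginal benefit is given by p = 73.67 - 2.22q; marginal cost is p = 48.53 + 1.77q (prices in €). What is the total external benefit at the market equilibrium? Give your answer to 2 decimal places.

€146.93

Market equilibrium (private): 48.53 + 1.77q = 73.67 - 2.22q → q_m = 6.3008.
Total external benefit = MEB × q_m = 23.32 × 6.3008 = 146.9347.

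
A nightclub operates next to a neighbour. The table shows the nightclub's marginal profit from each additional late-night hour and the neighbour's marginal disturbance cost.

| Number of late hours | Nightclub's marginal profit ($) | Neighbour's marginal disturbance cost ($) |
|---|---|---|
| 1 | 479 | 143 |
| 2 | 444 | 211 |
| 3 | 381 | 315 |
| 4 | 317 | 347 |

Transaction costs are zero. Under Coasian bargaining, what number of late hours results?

3

Bargaining reaches the level where marginal profit last exceeds marginal disturbance cost.
That holds through level 3 (381 ≥ 315) but not at 4 (317 < 347).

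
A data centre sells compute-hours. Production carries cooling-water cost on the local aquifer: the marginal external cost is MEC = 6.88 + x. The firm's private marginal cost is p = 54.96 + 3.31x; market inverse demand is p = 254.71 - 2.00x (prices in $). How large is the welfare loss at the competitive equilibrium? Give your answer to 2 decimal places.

DWL = $156.90

Market equilibrium (private): 54.96 + 3.31x = 254.71 - 2.00x → x_m = 37.6177.
Social marginal cost = private MC + MEC = 61.84 + 4.31x.
Set SMC = demand: 61.84 + 4.31x = 254.71 - 2.00x → x* = 30.5658.
The loss is the area between SMC and demand from x* to x_m; with linear curves that's a triangle of height MEC(x_m).
DWL = ½ × 7.0519 × 44.4977 = 156.8967.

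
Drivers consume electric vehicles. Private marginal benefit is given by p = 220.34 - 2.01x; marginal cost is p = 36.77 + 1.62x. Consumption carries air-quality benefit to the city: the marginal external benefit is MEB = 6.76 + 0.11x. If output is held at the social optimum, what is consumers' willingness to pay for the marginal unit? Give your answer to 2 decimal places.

Social marginal benefit = demand + MEB = 227.10 - 1.90x.
Set SMB = MC: 227.10 - 1.90x = 36.77 + 1.62x → x* = 54.0710.
Consumer price on the demand curve at x*: 220.34 − 2.01×54.0710 = 111.6573.

P = 111.66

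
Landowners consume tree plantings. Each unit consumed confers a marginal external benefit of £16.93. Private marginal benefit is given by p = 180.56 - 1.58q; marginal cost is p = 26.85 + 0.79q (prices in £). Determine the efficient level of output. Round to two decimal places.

q* = 72.00

Social marginal benefit = demand + MEB = 197.49 - 1.58q.
Set SMB = MC: 197.49 - 1.58q = 26.85 + 0.79q → q* = 72.0000.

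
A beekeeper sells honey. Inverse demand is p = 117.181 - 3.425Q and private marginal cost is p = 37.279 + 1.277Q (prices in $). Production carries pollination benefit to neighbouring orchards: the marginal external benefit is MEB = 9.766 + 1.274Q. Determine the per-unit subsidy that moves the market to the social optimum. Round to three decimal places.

Social marginal cost = private MC − MEB = 27.513 + 0.003Q.
Set SMC = demand: 27.513 + 0.003Q = 117.181 - 3.425Q → Q* = 26.1575.
The Pigouvian subsidy equals MEB at Q*: 9.766 + 1.274×26.1575 = 43.0907.

subsidy = $43.091 per unit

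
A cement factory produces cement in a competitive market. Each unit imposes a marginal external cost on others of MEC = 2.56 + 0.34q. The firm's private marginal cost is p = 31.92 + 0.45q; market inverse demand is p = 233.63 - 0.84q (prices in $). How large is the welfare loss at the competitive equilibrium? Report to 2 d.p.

Market equilibrium (private): 31.92 + 0.45q = 233.63 - 0.84q → q_m = 156.3643.
Social marginal cost = private MC + MEC = 34.48 + 0.79q.
Set SMC = demand: 34.48 + 0.79q = 233.63 - 0.84q → q* = 122.1779.
Between q* and q_m the wedge SMC − demand runs linearly from 0 to MEC(q_m), so the loss is a triangle.
DWL = ½ × 34.1864 × 55.7239 = 952.4998.

DWL = $952.50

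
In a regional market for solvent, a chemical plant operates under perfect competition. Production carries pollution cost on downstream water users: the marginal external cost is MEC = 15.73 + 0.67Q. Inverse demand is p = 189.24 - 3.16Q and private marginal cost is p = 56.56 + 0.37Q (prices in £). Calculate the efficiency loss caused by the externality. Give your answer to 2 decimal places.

Market equilibrium (private): 56.56 + 0.37Q = 189.24 - 3.16Q → Q_m = 37.5864.
Social marginal cost = private MC + MEC = 72.29 + 1.04Q.
Set SMC = demand: 72.29 + 1.04Q = 189.24 - 3.16Q → Q* = 27.8452.
Between Q* and Q_m the wedge SMC − demand runs linearly from 0 to MEC(Q_m), so the loss is a triangle.
DWL = ½ × 9.7412 × 40.9129 = 199.2704.

DWL = £199.27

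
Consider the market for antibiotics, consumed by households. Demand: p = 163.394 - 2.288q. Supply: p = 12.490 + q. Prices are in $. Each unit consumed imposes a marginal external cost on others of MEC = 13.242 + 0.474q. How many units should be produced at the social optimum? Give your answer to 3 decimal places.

Social marginal benefit = demand − MEC = 150.152 - 2.762q.
Set SMB = MC: 150.152 - 2.762q = 12.490 + q → q* = 36.5928.

q* = 36.593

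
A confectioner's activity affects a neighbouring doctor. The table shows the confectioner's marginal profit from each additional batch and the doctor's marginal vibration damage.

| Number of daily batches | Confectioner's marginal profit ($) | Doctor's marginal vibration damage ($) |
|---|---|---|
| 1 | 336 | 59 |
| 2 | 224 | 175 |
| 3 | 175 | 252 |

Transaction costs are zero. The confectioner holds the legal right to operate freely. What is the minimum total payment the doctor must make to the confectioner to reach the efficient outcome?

$175

Left alone the confectioner would choose level 3 (marginal profit stays positive).
Efficient level: k* = 2 (marginal profit ≥ marginal vibration damage through 2).
The doctor must at least cover the confectioner's forgone profit from cutting 3→2: 175 = 175.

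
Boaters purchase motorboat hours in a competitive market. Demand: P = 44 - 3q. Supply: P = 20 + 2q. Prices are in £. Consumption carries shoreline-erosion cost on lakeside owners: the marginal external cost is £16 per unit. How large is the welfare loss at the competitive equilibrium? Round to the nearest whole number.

DWL = £26

Market equilibrium (private): 20 + 2q = 44 - 3q → q_m = 4.8000.
Social marginal benefit = demand − MEC = 28 - 3q.
Set SMB = MC: 28 - 3q = 20 + 2q → q* = 1.6000.
The loss is the area between SMB and MC from q* to q_m; with linear curves that's a triangle of height MEC(q_m).
DWL = ½ × 3.2000 × 16.0000 = 25.6000.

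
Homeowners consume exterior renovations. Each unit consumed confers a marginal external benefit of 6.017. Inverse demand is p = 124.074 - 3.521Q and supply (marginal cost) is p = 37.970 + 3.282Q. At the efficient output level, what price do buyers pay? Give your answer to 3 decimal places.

Social marginal benefit = demand + MEB = 130.091 - 3.521Q.
Set SMB = MC: 130.091 - 3.521Q = 37.970 + 3.282Q → Q* = 13.5412.
Consumer price on the demand curve at Q*: 124.074 − 3.521×13.5412 = 76.3954.

P = 76.395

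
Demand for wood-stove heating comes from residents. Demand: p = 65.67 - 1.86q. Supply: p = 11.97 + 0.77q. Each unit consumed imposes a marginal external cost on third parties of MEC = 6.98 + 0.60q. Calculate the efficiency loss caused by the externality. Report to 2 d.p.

Market equilibrium (private): 11.97 + 0.77q = 65.67 - 1.86q → q_m = 20.4183.
Social marginal benefit = demand − MEC = 58.69 - 2.46q.
Set SMB = MC: 58.69 - 2.46q = 11.97 + 0.77q → q* = 14.4644.
The welfare-loss triangle has base |q_m − q*| and height MEC(q_m) (the vertical gap between SMB and MC is zero at q* and MEC at q_m).
DWL = ½ × 5.9539 × 19.2310 = 57.2497.

DWL = 57.25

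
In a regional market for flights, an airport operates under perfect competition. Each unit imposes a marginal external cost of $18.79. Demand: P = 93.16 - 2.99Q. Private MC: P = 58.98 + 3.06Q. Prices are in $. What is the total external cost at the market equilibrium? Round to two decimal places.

$106.16

Market equilibrium (private): 58.98 + 3.06Q = 93.16 - 2.99Q → Q_m = 5.6496.
Total external cost = MEC × Q_m = 18.79 × 5.6496 = 106.1560.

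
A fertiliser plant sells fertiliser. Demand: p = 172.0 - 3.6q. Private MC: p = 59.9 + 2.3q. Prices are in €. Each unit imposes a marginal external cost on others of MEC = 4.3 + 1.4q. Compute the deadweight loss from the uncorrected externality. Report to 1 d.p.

Market equilibrium (private): 59.9 + 2.3q = 172.0 - 3.6q → q_m = 19.0000.
Social marginal cost = private MC + MEC = 64.2 + 3.7q.
Set SMC = demand: 64.2 + 3.7q = 172.0 - 3.6q → q* = 14.7671.
Height of the DWL triangle at q_m is SMC(q_m) − demand(q_m) = MEC(q_m) = 30.9000.
DWL = ½ × 4.2329 × 30.9000 = 65.3983.

DWL = €65.4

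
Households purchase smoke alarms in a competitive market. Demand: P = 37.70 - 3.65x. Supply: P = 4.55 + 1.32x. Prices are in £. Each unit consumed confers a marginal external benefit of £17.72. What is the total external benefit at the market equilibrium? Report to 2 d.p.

Market equilibrium (private): 4.55 + 1.32x = 37.70 - 3.65x → x_m = 6.6700.
Total external benefit = MEB × x_m = 17.72 × 6.6700 = 118.1924.

£118.19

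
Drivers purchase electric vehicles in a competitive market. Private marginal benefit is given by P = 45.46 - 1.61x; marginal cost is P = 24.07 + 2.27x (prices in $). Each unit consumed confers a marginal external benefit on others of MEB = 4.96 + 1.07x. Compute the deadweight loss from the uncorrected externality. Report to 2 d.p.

Market equilibrium (private): 24.07 + 2.27x = 45.46 - 1.61x → x_m = 5.5129.
Social marginal benefit = demand + MEB = 50.42 - 0.54x.
Set SMB = MC: 50.42 - 0.54x = 24.07 + 2.27x → x* = 9.3772.
Height of the DWL triangle at x_m is SMB(x_m) − MC(x_m) = MEB(x_m) = 10.8588.
DWL = ½ × 3.8643 × 10.8588 = 20.9808.

DWL = $20.98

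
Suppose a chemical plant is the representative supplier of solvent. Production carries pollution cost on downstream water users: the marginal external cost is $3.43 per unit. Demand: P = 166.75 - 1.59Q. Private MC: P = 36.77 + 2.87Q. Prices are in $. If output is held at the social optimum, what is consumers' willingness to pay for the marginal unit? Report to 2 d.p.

P = $121.63

Social marginal cost = private MC + MEC = 40.20 + 2.87Q.
Set SMC = demand: 40.20 + 2.87Q = 166.75 - 1.59Q → Q* = 28.3744.
Consumer price on the demand curve at Q*: 166.75 − 1.59×28.3744 = 121.6347.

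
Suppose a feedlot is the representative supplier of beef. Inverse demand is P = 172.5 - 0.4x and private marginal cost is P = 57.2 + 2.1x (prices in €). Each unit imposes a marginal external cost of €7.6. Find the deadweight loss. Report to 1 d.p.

Market equilibrium (private): 57.2 + 2.1x = 172.5 - 0.4x → x_m = 46.1200.
Social marginal cost = private MC + MEC = 64.8 + 2.1x.
Set SMC = demand: 64.8 + 2.1x = 172.5 - 0.4x → x* = 43.0800.
The loss is the area between SMC and demand from x* to x_m; with linear curves that's a triangle of height MEC(x_m).
DWL = ½ × 3.0400 × 7.6000 = 11.5520.

DWL = €11.6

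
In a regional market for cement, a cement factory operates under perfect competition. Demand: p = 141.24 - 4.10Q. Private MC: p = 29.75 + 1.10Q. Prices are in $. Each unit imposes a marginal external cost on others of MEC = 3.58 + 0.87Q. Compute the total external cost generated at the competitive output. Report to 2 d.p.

Market equilibrium (private): 29.75 + 1.10Q = 141.24 - 4.10Q → Q_m = 21.4404.
Total external cost = ∫₀^{Q_m} (3.58 + 0.87Q) dQ = 3.58×21.4404 + ½×0.87×21.4404² = 276.7221.

$276.72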